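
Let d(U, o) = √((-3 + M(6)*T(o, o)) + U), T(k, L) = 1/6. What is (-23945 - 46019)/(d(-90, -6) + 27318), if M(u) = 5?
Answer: -11467659312/4477639297 + 69964*I*√3318/4477639297 ≈ -2.5611 + 0.00090004*I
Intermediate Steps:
T(k, L) = ⅙
d(U, o) = √(-13/6 + U) (d(U, o) = √((-3 + 5*(⅙)) + U) = √((-3 + ⅚) + U) = √(-13/6 + U))
(-23945 - 46019)/(d(-90, -6) + 27318) = (-23945 - 46019)/(√(-78 + 36*(-90))/6 + 27318) = -69964/(√(-78 - 3240)/6 + 27318) = -69964/(√(-3318)/6 + 27318) = -69964/((I*√3318)/6 + 27318) = -69964/(I*√3318/6 + 27318) = -69964/(27318 + I*√3318/6)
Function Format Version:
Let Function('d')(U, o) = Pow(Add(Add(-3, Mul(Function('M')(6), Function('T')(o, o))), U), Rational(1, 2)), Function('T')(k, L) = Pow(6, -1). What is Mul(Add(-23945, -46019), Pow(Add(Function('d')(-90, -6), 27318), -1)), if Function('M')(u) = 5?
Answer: Add(Rational(-11467659312, 4477639297), Mul(Rational(69964, 4477639297), I, Pow(3318, Rational(1, 2)))) ≈ Add(-2.5611, Mul(0.00090004, I))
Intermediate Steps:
Function('T')(k, L) = Rational(1, 6)
Function('d')(U, o) = Pow(Add(Rational(-13, 6), U), Rational(1, 2)) (Function('d')(U, o) = Pow(Add(Add(-3, Mul(5, Rational(1, 6))), U), Rational(1, 2)) = Pow(Add(Add(-3, Rational(5, 6)), U), Rational(1, 2)) = Pow(Add(Rational(-13, 6), U), Rational(1, 2)))
Mul(Add(-23945, -46019), Pow(Add(Function('d')(-90, -6), 27318), -1)) = Mul(Add(-23945, -46019), Pow(Add(Mul(Rational(1, 6), Pow(Add(-78, Mul(36, -90)), Rational(1, 2))), 27318), -1)) = Mul(-69964, Pow(Add(Mul(Rational(1, 6), Pow(Add(-78, -3240), Rational(1, 2))), 27318), -1)) = Mul(-69964, Pow(Add(Mul(Rational(1, 6), Pow(-3318, Rational(1, 2))), 27318), -1)) = Mul(-69964, Pow(Add(Mul(Rational(1, 6), Mul(I, Pow(3318, Rational(1, 2)))), 27318), -1)) = Mul(-69964, Pow(Add(Mul(Rational(1, 6), I, Pow(3318, Rational(1, 2))), 27318), -1)) = Mul(-69964, Pow(Add(27318, Mul(Rational(1, 6), I, Pow(3318, Rational(1, 2)))), -1))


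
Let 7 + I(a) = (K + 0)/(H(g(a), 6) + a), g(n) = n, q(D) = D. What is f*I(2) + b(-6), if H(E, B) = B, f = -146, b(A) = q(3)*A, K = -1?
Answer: 4089/4 ≈ 1022.3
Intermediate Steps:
b(A) = 3*A
I(a) = -7 - 1/(6 + a) (I(a) = -7 + (-1 + 0)/(6 + a) = -7 - 1/(6 + a))
f*I(2) + b(-6) = -146*(-43 - 7*2)/(6 + 2) + 3*(-6) = -146*(-43 - 14)/8 - 18 = -73*(-57)/4 - 18 = -146*(-57/8) - 18 = 4161/4 - 18 = 4089/4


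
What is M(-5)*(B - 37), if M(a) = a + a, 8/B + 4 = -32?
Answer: 3350/9 ≈ 372.22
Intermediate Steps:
B = -2/9 (B = 8/(-4 - 32) = 8/(-36) = 8*(-1/36) = -2/9 ≈ -0.22222)
M(a) = 2*a
M(-5)*(B - 37) = (2*(-5))*(-2/9 - 37) = -10*(-335/9) = 3350/9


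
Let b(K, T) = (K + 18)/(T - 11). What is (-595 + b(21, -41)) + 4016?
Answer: 13681/4 ≈ 3420.3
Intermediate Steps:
b(K, T) = (18 + K)/(-11 + T)
(-595 + b(21, -41)) + 4016 = (-595 + (18 + 21)/(-11 - 41)) + 4016 = (-595 + 39/(-52)) + 4016 = (-595 - 1/52*39) + 4016 = (-595 - ¾) + 4016 = -2383/4 + 4016 = 13681/4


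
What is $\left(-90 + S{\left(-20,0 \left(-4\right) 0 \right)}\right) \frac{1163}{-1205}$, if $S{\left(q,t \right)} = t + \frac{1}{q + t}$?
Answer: $\frac{2094563}{24100} \approx 86.911$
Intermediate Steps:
$\left(-90 + S{\left(-20,0 \left(-4\right) 0 \right)}\right) \frac{1163}{-1205} = \left(-90 + \frac{1 + \left(0 \left(-4\right) 0\right)^{2} - 20 \cdot 0 \left(-4\right) 0}{-20 + 0 \left(-4\right) 0}\right) \frac{1163}{-1205} = \left(-90 + \frac{1 + \left(0 \cdot 0\right)^{2} - 20 \cdot 0 \cdot 0}{-20 + 0 \cdot 0}\right) 1163 \left(- \frac{1}{1205}\right) = \left(-90 + \frac{1 + 0^{2} - 0}{-20 + 0}\right) \left(- \frac{1163}{1205}\right) = \left(-90 + \frac{1 + 0 + 0}{-20}\right) \left(- \frac{1163}{1205}\right) = \left(-90 - \frac{1}{20}\right) \left(- \frac{1163}{1205}\right) = \left(- \frac{1801}{20}\right) \left(- \frac{1163}{1205}\right) = \frac{2094563}{24100}$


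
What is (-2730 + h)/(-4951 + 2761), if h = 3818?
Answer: -544/1095 ≈ -0.49680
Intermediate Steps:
(-2730 + h)/(-4951 + 2761) = (-2730 + 3818)/(-4951 + 2761) = 1088/(-2190) = 1088*(-1/2190) = -544/1095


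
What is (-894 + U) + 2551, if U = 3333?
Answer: 4990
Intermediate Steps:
(-894 + U) + 2551 = (-894 + 3333) + 2551 = 2439 + 2551 = 4990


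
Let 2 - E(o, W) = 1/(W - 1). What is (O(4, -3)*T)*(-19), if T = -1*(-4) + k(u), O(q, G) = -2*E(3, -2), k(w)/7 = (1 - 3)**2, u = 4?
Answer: 8512/3 ≈ 2837.3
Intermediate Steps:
E(o, W) = 2 - 1/(-1 + W) (E(o, W) = 2 - 1/(W - 1) = 2 - 1/(-1 + W))
k(w) = 28 (k(w) = 7*(1 - 3)**2 = 7*(-2)**2 = 7*4 = 28)
O(q, G) = -14/3 (O(q, G) = -2*(-3 + 2*(-2))/(-1 - 2) = -2*(-3 - 4)/(-3) = -(-2)*(-7)/3 = -2*7/3 = -14/3)
T = 32 (T = -1*(-4) + 28 = 4 + 28 = 32)
(O(4, -3)*T)*(-19) = -14/3*32*(-19) = -448/3*(-19) = 8512/3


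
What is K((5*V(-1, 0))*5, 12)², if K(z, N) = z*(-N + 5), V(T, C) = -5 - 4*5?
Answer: 19140625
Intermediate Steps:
V(T, C) = -25 (V(T, C) = -5 - 20 = -25)
K(z, N) = z*(5 - N)
K((5*V(-1, 0))*5, 12)² = (((5*(-25))*5)*(5 - 1*12))² = ((-125*5)*(5 - 12))² = (-625*(-7))² = 4375² = 19140625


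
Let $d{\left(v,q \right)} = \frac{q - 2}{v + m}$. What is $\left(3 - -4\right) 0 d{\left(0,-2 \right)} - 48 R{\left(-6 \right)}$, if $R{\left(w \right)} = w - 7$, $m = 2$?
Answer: $624$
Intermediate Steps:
$d{\left(v,q \right)} = \frac{-2 + q}{2 + v}$ ($d{\left(v,q \right)} = \frac{q - 2}{v + 2} = \frac{-2 + q}{2 + v}$)
$R{\left(w \right)} = -7 + w$ ($R{\left(w \right)} = w - 7 = -7 + w$)
$\left(3 - -4\right) 0 d{\left(0,-2 \right)} - 48 R{\left(-6 \right)} = \left(3 - -4\right) 0 \frac{-2 - 2}{2 + 0} - 48 \left(-7 - 6\right) = \left(3 + 4\right) 0 \cdot \frac{1}{2} \left(-4\right) - -624 = 7 \cdot 0 \cdot \frac{1}{2} \left(-4\right) + 624 = 0 \left(-2\right) + 624 = 0 + 624 = 624$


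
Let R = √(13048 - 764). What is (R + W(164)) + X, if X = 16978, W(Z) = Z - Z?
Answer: 16978 + 2*√3071 ≈ 17089.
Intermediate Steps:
W(Z) = 0
R = 2*√3071 (R = √12284 = 2*√3071 ≈ 110.83)
(R + W(164)) + X = (2*√3071 + 0) + 16978 = 2*√3071 + 16978 = 16978 + 2*√3071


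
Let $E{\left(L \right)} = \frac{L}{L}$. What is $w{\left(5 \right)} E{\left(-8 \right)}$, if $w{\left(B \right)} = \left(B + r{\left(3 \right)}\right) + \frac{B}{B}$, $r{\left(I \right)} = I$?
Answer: $9$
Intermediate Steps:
$w{\left(B \right)} = 4 + B$ ($w{\left(B \right)} = \left(B + 3\right) + \frac{B}{B} = \left(3 + B\right) + 1 = 4 + B$)
$E{\left(L \right)} = 1$
$w{\left(5 \right)} E{\left(-8 \right)} = \left(4 + 5\right) 1 = 9 \cdot 1 = 9$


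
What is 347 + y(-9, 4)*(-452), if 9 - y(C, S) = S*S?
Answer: 3511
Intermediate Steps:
y(C, S) = 9 - S² (y(C, S) = 9 - S*S = 9 - S²)
347 + y(-9, 4)*(-452) = 347 + (9 - 1*4²)*(-452) = 347 + (9 - 1*16)*(-452) = 347 + (9 - 16)*(-452) = 347 - 7*(-452) = 347 + 3164 = 3511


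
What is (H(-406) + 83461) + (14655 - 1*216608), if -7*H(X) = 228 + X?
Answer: -829266/7 ≈ -1.1847e+5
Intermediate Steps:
H(X) = -228/7 - X/7 (H(X) = -(228 + X)/7 = -228/7 - X/7)
(H(-406) + 83461) + (14655 - 1*216608) = ((-228/7 - ⅐*(-406)) + 83461) + (14655 - 1*216608) = ((-228/7 + 58) + 83461) + (14655 - 216608) = (178/7 + 83461) - 201953 = 584405/7 - 201953 = -829266/7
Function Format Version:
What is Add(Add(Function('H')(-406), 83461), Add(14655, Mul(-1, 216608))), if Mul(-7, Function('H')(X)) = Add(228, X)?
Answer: Rational(-829266, 7) ≈ -1.1847e+5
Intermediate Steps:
Function('H')(X) = Add(Rational(-228, 7), Mul(Rational(-1, 7), X)) (Function('H')(X) = Mul(Rational(-1, 7), Add(228, X)) = Add(Rational(-228, 7), Mul(Rational(-1, 7), X)))
Add(Add(Function('H')(-406), 83461), Add(14655, Mul(-1, 216608))) = Add(Add(Add(Rational(-228, 7), Mul(Rational(-1, 7), -406)), 83461), Add(14655, Mul(-1, 216608))) = Add(Add(Add(Rational(-228, 7), 58), 83461), Add(14655, -216608)) = Add(Add(Rational(178, 7), 83461), -201953) = Add(Rational(584405, 7), -201953) = Rational(-829266, 7)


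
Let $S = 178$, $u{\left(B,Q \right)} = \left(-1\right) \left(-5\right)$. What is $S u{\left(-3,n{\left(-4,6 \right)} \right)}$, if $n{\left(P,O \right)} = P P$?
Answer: $890$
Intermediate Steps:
$n{\left(P,O \right)} = P^{2}$
$u{\left(B,Q \right)} = 5$
$S u{\left(-3,n{\left(-4,6 \right)} \right)} = 178 \cdot 5 = 890$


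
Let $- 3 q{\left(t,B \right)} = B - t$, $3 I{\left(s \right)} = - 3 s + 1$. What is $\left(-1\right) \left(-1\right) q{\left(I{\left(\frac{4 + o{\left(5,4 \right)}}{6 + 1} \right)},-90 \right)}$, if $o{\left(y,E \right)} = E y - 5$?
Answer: $\frac{1840}{63} \approx 29.206$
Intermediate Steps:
$o{\left(y,E \right)} = -5 + E y$
$I{\left(s \right)} = \frac{1}{3} - s$ ($I{\left(s \right)} = \frac{- 3 s + 1}{3} = \frac{1 - 3 s}{3} = \frac{1}{3} - s$)
$q{\left(t,B \right)} = - \frac{B}{3} + \frac{t}{3}$ ($q{\left(t,B \right)} = - \frac{B - t}{3} = - \frac{B}{3} + \frac{t}{3}$)
$\left(-1\right) \left(-1\right) q{\left(I{\left(\frac{4 + o{\left(5,4 \right)}}{6 + 1} \right)},-90 \right)} = \left(-1\right) \left(-1\right) \left(\left(- \frac{1}{3}\right) \left(-90\right) + \frac{\frac{1}{3} - \frac{4 + \left(-5 + 4 \cdot 5\right)}{6 + 1}}{3}\right) = 1 \left(30 + \frac{\frac{1}{3} - \frac{4 + \left(-5 + 20\right)}{7}}{3}\right) = 1 \left(30 + \frac{\frac{1}{3} - \left(4 + 15\right) \frac{1}{7}}{3}\right) = 1 \left(30 + \frac{\frac{1}{3} - 19 \cdot \frac{1}{7}}{3}\right) = 1 \left(30 + \frac{\frac{1}{3} - \frac{19}{7}}{3}\right) = 1 \left(30 + \frac{1}{3} \left(- \frac{50}{21}\right)\right) = 1 \left(30 - \frac{50}{63}\right) = 1 \cdot \frac{1840}{63} = \frac{1840}{63}$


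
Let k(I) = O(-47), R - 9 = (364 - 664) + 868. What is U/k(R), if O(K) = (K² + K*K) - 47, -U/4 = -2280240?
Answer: 3040320/1457 ≈ 2086.7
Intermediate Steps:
R = 577 (R = 9 + ((364 - 664) + 868) = 9 + (-300 + 868) = 9 + 568 = 577)
U = 9120960 (U = -4*(-2280240) = 9120960)
O(K) = -47 + 2*K² (O(K) = (K² + K²) - 47 = 2*K² - 47 = -47 + 2*K²)
k(I) = 4371 (k(I) = -47 + 2*(-47)² = -47 + 2*2209 = -47 + 4418 = 4371)
U/k(R) = 9120960/4371 = 9120960*(1/4371) = 3040320/1457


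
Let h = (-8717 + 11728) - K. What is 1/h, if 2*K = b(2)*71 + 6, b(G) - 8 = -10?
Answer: 1/3079 ≈ 0.00032478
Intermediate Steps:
b(G) = -2 (b(G) = 8 - 10 = -2)
K = -68 (K = (-2*71 + 6)/2 = (-142 + 6)/2 = (½)*(-136) = -68)
h = 3079 (h = (-8717 + 11728) - 1*(-68) = 3011 + 68 = 3079)
1/h = 1/3079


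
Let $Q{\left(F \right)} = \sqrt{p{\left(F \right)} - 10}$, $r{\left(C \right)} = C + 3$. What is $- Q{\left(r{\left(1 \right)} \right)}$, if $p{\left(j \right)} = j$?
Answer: $- i \sqrt{6} \approx - 2.4495 i$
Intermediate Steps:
$r{\left(C \right)} = 3 + C$
$Q{\left(F \right)} = \sqrt{-10 + F}$ ($Q{\left(F \right)} = \sqrt{F - 10} = \sqrt{-10 + F}$)
$- Q{\left(r{\left(1 \right)} \right)} = - \sqrt{-10 + \left(3 + 1\right)} = - \sqrt{-10 + 4} = - \sqrt{-6} = - i \sqrt{6}$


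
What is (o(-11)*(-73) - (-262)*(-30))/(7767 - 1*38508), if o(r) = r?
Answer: 7057/30741 ≈ 0.22956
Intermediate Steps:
(o(-11)*(-73) - (-262)*(-30))/(7767 - 1*38508) = (-11*(-73) - (-262)*(-30))/(7767 - 1*38508) = (803 - 1*7860)/(7767 - 38508) = (803 - 7860)/(-30741) = -7057*(-1/30741) = 7057/30741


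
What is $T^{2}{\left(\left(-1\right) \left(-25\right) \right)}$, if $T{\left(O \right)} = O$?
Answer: $625$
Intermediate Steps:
$T^{2}{\left(\left(-1\right) \left(-25\right) \right)} = \left(\left(-1\right) \left(-25\right)\right)^{2} = 25^{2} = 625$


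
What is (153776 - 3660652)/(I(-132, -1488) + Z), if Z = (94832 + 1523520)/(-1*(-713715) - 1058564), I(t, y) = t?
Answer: 302335670431/11784605 ≈ 25655.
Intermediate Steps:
Z = -1618352/344849 (Z = 1618352/(713715 - 1058564) = 1618352/(-344849) = 1618352*(-1/344849) = -1618352/344849 ≈ -4.6929)
(153776 - 3660652)/(I(-132, -1488) + Z) = (153776 - 3660652)/(-132 - 1618352/344849) = -3506876/(-47138420/344849) = -3506876*(-344849/47138420) = 302335670431/11784605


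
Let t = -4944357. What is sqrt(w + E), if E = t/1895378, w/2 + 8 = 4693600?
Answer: sqrt(33723052660994996710)/1895378 ≈ 3063.9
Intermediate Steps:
w = 9387184 (w = -16 + 2*4693600 = -16 + 9387200 = 9387184)
E = -4944357/1895378 ≈ -2.6086
sqrt(w + E) = sqrt(9387184 - 4944357/1895378) = sqrt(17792257091195/1895378) = sqrt(33723052660994996710)/1895378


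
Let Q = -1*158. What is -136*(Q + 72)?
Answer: 11696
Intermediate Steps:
Q = -158
-136*(Q + 72) = -136*(-158 + 72) = -136*(-86) = 11696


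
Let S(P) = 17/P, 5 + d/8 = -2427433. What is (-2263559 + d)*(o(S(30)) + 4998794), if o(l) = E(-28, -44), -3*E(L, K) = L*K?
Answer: -325140782144450/3 ≈ -1.0838e+14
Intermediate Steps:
E(L, K) = -K*L/3 (E(L, K) = -L*K/3 = -K*L/3)
d = -19419504 (d = -40 + 8*(-2427433) = -40 - 19419464 = -19419504)
o(l) = -1232/3 (o(l) = -⅓*(-44)*(-28) = -1232/3)
(-2263559 + d)*(o(S(30)) + 4998794) = (-2263559 - 19419504)*(-1232/3 + 4998794) = -21683063*14995150/3 = -325140782144450/3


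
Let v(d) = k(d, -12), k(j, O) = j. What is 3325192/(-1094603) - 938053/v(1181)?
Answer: -1030722679711/1292726143 ≈ -797.33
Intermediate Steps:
v(d) = d
3325192/(-1094603) - 938053/v(1181) = 3325192/(-1094603) - 938053/1181 = 3325192*(-1/1094603) - 938053*1/1181 = -3325192/1094603 - 938053/1181 = -1030722679711/1292726143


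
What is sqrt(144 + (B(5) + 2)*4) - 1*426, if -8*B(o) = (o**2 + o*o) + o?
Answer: -426 + sqrt(498)/2 ≈ -414.84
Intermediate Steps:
B(o) = -o**2/4 - o/8 (B(o) = -((o**2 + o*o) + o)/8 = -((o**2 + o**2) + o)/8 = -(2*o**2 + o)/8 = -(o + 2*o**2)/8 = -o**2/4 - o/8)
sqrt(144 + (B(5) + 2)*4) - 1*426 = sqrt(144 + (-1/8*5*(1 + 2*5) + 2)*4) - 1*426 = sqrt(144 + (-1/8*5*(1 + 10) + 2)*4) - 426 = sqrt(144 + (-1/8*5*11 + 2)*4) - 426 = sqrt(144 + (-55/8 + 2)*4) - 426 = sqrt(144 - 39/8*4) - 426 = sqrt(144 - 39/2) - 426 = sqrt(249/2) - 426 = sqrt(498)/2 - 426 = -426 + sqrt(498)/2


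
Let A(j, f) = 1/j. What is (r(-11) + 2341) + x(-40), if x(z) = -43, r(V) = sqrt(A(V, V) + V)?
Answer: 2298 + I*sqrt(1342)/11 ≈ 2298.0 + 3.3303*I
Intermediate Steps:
r(V) = sqrt(V + 1/V) (r(V) = sqrt(1/V + V) = sqrt(V + 1/V))
(r(-11) + 2341) + x(-40) = (sqrt(-11 + 1/(-11)) + 2341) - 43 = (sqrt(-11 - 1/11) + 2341) - 43 = (sqrt(-122/11) + 2341) - 43 = (I*sqrt(1342)/11 + 2341) - 43 = (2341 + I*sqrt(1342)/11) - 43 = 2298 + I*sqrt(1342)/11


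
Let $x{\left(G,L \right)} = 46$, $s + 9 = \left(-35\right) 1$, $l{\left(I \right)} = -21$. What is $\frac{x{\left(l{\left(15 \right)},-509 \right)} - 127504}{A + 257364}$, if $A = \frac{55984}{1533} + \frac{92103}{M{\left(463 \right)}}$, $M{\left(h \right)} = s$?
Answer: $- \frac{781572456}{1565544175} \approx -0.49923$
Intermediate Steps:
$s = -44$ ($s = -9 - 35 = -44$)
$M{\left(h \right)} = -44$
$A = - \frac{12611873}{6132}$ ($A = \frac{55984}{1533} + \frac{92103}{-44} = 55984 \cdot \frac{1}{1533} + 92103 \left(- \frac{1}{44}\right) = \frac{55984}{1533} - \frac{8373}{4} = - \frac{12611873}{6132} \approx -2056.7$)
$\frac{x{\left(l{\left(15 \right)},-509 \right)} - 127504}{A + 257364} = \frac{46 - 127504}{- \frac{12611873}{6132} + 257364} = - \frac{127458}{\frac{1565544175}{6132}} = \left(-127458\right) \frac{6132}{1565544175} = - \frac{781572456}{1565544175}$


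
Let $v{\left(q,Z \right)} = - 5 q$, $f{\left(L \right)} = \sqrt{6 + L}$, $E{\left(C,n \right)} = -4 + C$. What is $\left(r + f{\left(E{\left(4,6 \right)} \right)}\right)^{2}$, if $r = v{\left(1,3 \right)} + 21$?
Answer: $\left(16 + \sqrt{6}\right)^{2} \approx 340.38$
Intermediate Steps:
$r = 16$ ($r = \left(-5\right) 1 + 21 = -5 + 21 = 16$)
$\left(r + f{\left(E{\left(4,6 \right)} \right)}\right)^{2} = \left(16 + \sqrt{6 + \left(-4 + 4\right)}\right)^{2} = \left(16 + \sqrt{6 + 0}\right)^{2} = \left(16 + \sqrt{6}\right)^{2}$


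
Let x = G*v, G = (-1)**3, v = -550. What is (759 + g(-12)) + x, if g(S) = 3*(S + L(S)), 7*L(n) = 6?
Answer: 8929/7 ≈ 1275.6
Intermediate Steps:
L(n) = 6/7 (L(n) = (1/7)*6 = 6/7)
g(S) = 18/7 + 3*S (g(S) = 3*(S + 6/7) = 3*(6/7 + S) = 18/7 + 3*S)
G = -1
x = 550 (x = -1*(-550) = 550)
(759 + g(-12)) + x = (759 + (18/7 + 3*(-12))) + 550 = (759 + (18/7 - 36)) + 550 = (759 - 234/7) + 550 = 5079/7 + 550 = 8929/7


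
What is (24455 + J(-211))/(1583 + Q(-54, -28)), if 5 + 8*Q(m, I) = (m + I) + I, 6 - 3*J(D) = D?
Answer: 588656/37647 ≈ 15.636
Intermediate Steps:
J(D) = 2 - D/3
Q(m, I) = -5/8 + I/4 + m/8 (Q(m, I) = -5/8 + ((m + I) + I)/8 = -5/8 + ((I + m) + I)/8 = -5/8 + (m + 2*I)/8 = -5/8 + (I/4 + m/8) = -5/8 + I/4 + m/8)
(24455 + J(-211))/(1583 + Q(-54, -28)) = (24455 + (2 - ⅓*(-211)))/(1583 + (-5/8 + (¼)*(-28) + (⅛)*(-54))) = (24455 + (2 + 211/3))/(1583 + (-5/8 - 7 - 27/4)) = (24455 + 217/3)/(1583 - 115/8) = 73582/(3*(12549/8)) = (73582/3)*(8/12549) = 588656/37647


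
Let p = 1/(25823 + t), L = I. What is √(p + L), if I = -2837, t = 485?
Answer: I*√490879623715/13154 ≈ 53.263*I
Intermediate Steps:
L = -2837
p = 1/26308 (p = 1/(25823 + 485) = 1/26308 ≈ 3.8011e-5)
√(p + L) = √(1/26308 - 2837) = √(-74635795/26308) = I*√490879623715/13154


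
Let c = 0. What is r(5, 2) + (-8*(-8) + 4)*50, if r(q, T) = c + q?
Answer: 3405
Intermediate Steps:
r(q, T) = q (r(q, T) = 0 + q = q)
r(5, 2) + (-8*(-8) + 4)*50 = 5 + (-8*(-8) + 4)*50 = 5 + (64 + 4)*50 = 5 + 68*50 = 5 + 3400 = 3405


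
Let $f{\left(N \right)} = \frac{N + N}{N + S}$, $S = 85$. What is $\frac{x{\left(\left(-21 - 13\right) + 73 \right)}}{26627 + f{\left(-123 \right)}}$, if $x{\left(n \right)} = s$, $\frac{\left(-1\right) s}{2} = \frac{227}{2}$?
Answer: $- \frac{4313}{506036} \approx -0.0085231$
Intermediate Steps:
$f{\left(N \right)} = \frac{2 N}{85 + N}$ ($f{\left(N \right)} = \frac{N + N}{N + 85} = \frac{2 N}{85 + N}$)
$s = -227$ ($s = - 2 \cdot \frac{227}{2} = - 2 \cdot 227 \cdot \frac{1}{2} = \left(-2\right) \frac{227}{2} = -227$)
$x{\left(n \right)} = -227$
$\frac{x{\left(\left(-21 - 13\right) + 73 \right)}}{26627 + f{\left(-123 \right)}} = - \frac{227}{26627 + 2 \left(-123\right) \frac{1}{85 - 123}} = - \frac{227}{26627 + 2 \left(-123\right) \frac{1}{-38}} = - \frac{227}{26627 + 2 \left(-123\right) \left(- \frac{1}{38}\right)} = - \frac{227}{26627 + \frac{123}{19}} = - \frac{227}{\frac{506036}{19}} = \left(-227\right) \frac{19}{506036} = - \frac{4313}{506036}$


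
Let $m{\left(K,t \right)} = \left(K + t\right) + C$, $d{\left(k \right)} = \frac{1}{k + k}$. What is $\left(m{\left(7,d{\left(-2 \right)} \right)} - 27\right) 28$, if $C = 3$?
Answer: $-483$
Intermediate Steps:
$d{\left(k \right)} = \frac{1}{2 k}$
$m{\left(K,t \right)} = 3 + K + t$ ($m{\left(K,t \right)} = \left(K + t\right) + 3 = 3 + K + t$)
$\left(m{\left(7,d{\left(-2 \right)} \right)} - 27\right) 28 = \left(\left(3 + 7 + \frac{1}{2 \left(-2\right)}\right) - 27\right) 28 = \left(\left(3 + 7 + \frac{1}{2} \left(- \frac{1}{2}\right)\right) - 27\right) 28 = \left(\left(3 + 7 - \frac{1}{4}\right) - 27\right) 28 = \left(\frac{39}{4} - 27\right) 28 = \left(- \frac{69}{4}\right) 28 = -483$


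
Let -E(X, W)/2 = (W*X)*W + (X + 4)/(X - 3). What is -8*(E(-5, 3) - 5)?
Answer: -678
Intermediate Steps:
E(X, W) = -2*X*W² - 2*(4 + X)/(-3 + X) (E(X, W) = -2*((W*X)*W + (X + 4)/(X - 3)) = -2*(X*W² + (4 + X)/(-3 + X)) = -2*X*W² - 2*(4 + X)/(-3 + X))
-8*(E(-5, 3) - 5) = -8*(2*(-4 - 1*(-5) - 1*3²*(-5)² + 3*(-5)*3²)/(-3 - 5) - 5) = -8*(2*(-4 + 5 - 1*9*25 + 3*(-5)*9)/(-8) - 5) = -8*(2*(-⅛)*(-4 + 5 - 225 - 135) - 5) = -8*(2*(-⅛)*(-359) - 5) = -8*(359/4 - 5) = -8*339/4 = -678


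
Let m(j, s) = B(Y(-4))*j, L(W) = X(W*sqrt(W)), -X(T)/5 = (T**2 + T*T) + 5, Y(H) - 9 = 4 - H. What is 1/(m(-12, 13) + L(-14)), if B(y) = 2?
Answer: 1/27391 ≈ 3.6508e-5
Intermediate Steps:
Y(H) = 13 - H (Y(H) = 9 + (4 - H) = 13 - H)
X(T) = -25 - 10*T**2 (X(T) = -5*((T**2 + T*T) + 5) = -5*((T**2 + T**2) + 5) = -5*(2*T**2 + 5) = -5*(5 + 2*T**2) = -25 - 10*T**2)
L(W) = -25 - 10*W**3
m(j, s) = 2*j
1/(m(-12, 13) + L(-14)) = 1/(2*(-12) + (-25 - 10*(-14)**3)) = 1/(-24 + (-25 - 10*(-2744))) = 1/(-24 + (-25 + 27440)) = 1/(-24 + 27415) = 1/27391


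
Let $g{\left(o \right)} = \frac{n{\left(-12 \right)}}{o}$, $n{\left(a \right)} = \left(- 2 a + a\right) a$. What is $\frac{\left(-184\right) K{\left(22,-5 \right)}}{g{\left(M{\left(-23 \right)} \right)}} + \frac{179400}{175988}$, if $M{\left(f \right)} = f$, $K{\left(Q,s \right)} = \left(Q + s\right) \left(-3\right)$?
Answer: $\frac{395934121}{263982} \approx 1499.9$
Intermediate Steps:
$K{\left(Q,s \right)} = - 3 Q - 3 s$
$n{\left(a \right)} = - a^{2}$ ($n{\left(a \right)} = - a a = - a^{2}$)
$g{\left(o \right)} = - \frac{144}{o}$ ($g{\left(o \right)} = \frac{\left(-1\right) \left(-12\right)^{2}}{o} = \frac{\left(-1\right) 144}{o} = - \frac{144}{o}$)
$\frac{\left(-184\right) K{\left(22,-5 \right)}}{g{\left(M{\left(-23 \right)} \right)}} + \frac{179400}{175988} = \frac{\left(-184\right) \left(\left(-3\right) 22 - -15\right)}{\left(-144\right) \frac{1}{-23}} + \frac{179400}{175988} = \frac{\left(-184\right) \left(-66 + 15\right)}{\left(-144\right) \left(- \frac{1}{23}\right)} + 179400 \cdot \frac{1}{175988} = \frac{\left(-184\right) \left(-51\right)}{\frac{144}{23}} + \frac{44850}{43997} = 9384 \cdot \frac{23}{144} + \frac{44850}{43997} = \frac{8993}{6} + \frac{44850}{43997} = \frac{395934121}{263982}$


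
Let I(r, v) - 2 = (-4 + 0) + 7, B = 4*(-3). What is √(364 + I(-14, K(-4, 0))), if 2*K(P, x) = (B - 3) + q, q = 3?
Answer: 3*√41 ≈ 19.209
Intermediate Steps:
B = -12
K(P, x) = -6 (K(P, x) = ((-12 - 3) + 3)/2 = (-15 + 3)/2 = (½)*(-12) = -6)
I(r, v) = 5 (I(r, v) = 2 + ((-4 + 0) + 7) = 2 + (-4 + 7) = 2 + 3 = 5)
√(364 + I(-14, K(-4, 0))) = √(364 + 5) = √369 = 3*√41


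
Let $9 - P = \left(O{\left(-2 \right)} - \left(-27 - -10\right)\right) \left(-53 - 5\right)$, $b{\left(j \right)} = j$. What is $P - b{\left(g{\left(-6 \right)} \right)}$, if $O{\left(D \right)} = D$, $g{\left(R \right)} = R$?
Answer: $885$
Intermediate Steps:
$P = 879$ ($P = 9 - \left(-2 - \left(-27 - -10\right)\right) \left(-53 - 5\right) = 9 - \left(-2 - \left(-27 + 10\right)\right) \left(-58\right) = 9 - \left(-2 - -17\right) \left(-58\right) = 9 - \left(-2 + 17\right) \left(-58\right) = 9 - 15 \left(-58\right) = 9 - -870 = 9 + 870 = 879$)
$P - b{\left(g{\left(-6 \right)} \right)} = 879 - -6 = 879 + 6 = 885$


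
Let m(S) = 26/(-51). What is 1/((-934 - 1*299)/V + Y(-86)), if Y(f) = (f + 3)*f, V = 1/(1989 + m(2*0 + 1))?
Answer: -17/41559397 ≈ -4.0905e-7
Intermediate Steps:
m(S) = -26/51 (m(S) = 26*(-1/51) = -26/51)
V = 51/101413 (V = 1/(1989 - 26/51) = 1/(101413/51) = 51/101413 ≈ 0.00050289)
Y(f) = f*(3 + f) (Y(f) = (3 + f)*f = f*(3 + f))
1/((-934 - 1*299)/V + Y(-86)) = 1/((-934 - 1*299)/(51/101413) - 86*(3 - 86)) = 1/((-934 - 299)*(101413/51) - 86*(-83)) = 1/(-1233*101413/51 + 7138) = 1/(-41680743/17 + 7138) = 1/(-41559397/17) = -17/41559397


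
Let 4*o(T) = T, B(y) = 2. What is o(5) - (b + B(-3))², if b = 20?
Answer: -1931/4 ≈ -482.75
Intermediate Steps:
o(T) = T/4
o(5) - (b + B(-3))² = (¼)*5 - (20 + 2)² = 5/4 - 1*22² = 5/4 - 1*484 = 5/4 - 484 = -1931/4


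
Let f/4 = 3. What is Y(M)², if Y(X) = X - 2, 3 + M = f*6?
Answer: 4489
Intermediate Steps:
f = 12 (f = 4*3 = 12)
M = 69 (M = -3 + 12*6 = -3 + 72 = 69)
Y(X) = -2 + X
Y(M)² = (-2 + 69)² = 67² = 4489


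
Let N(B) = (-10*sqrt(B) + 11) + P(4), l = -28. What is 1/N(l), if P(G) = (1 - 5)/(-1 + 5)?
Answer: 1/290 + I*sqrt(7)/145 ≈ 0.0034483 + 0.018247*I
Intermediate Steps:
P(G) = -1 (P(G) = -4/4 = -4*1/4 = -1)
N(B) = 10 - 10*sqrt(B) (N(B) = (-10*sqrt(B) + 11) - 1 = (11 - 10*sqrt(B)) - 1 = 10 - 10*sqrt(B))
1/N(l) = 1/(10 - 20*I*sqrt(7))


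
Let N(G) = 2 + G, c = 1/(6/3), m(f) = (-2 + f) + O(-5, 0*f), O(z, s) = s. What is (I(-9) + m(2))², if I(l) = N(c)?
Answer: 25/4 ≈ 6.2500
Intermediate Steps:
m(f) = -2 + f (m(f) = (-2 + f) + 0*f = (-2 + f) + 0 = -2 + f)
c = ½ (c = 1/(6*(⅓)) = 1/2 = ½ ≈ 0.50000)
I(l) = 5/2 (I(l) = 2 + ½ = 5/2)
(I(-9) + m(2))² = (5/2 + (-2 + 2))² = (5/2 + 0)² = (5/2)² = 25/4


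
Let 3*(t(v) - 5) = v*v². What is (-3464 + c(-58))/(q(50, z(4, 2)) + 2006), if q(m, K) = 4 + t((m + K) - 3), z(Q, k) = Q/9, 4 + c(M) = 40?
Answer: -1874259/20565322 ≈ -0.091137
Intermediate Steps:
c(M) = 36 (c(M) = -4 + 40 = 36)
t(v) = 5 + v³/3 (t(v) = 5 + (v*v²)/3 = 5 + v³/3)
z(Q, k) = Q/9 (z(Q, k) = Q*(⅑) = Q/9)
q(m, K) = 9 + (-3 + K + m)³/3 (q(m, K) = 4 + (5 + ((m + K) - 3)³/3) = 4 + (5 + ((K + m) - 3)³/3) = 4 + (5 + (-3 + K + m)³/3) = 9 + (-3 + K + m)³/3)
(-3464 + c(-58))/(q(50, z(4, 2)) + 2006) = (-3464 + 36)/((9 + (-3 + (⅑)*4 + 50)³/3) + 2006) = -3428/((9 + (-3 + 4/9 + 50)³/3) + 2006) = -3428/((9 + (427/9)³/3) + 2006) = -3428/((9 + (⅓)*(77854483/729)) + 2006) = -3428/((9 + 77854483/2187) + 2006) = -3428/(77874166/2187 + 2006) = -3428/82261288/2187 = -3428*2187/82261288 = -1874259/20565322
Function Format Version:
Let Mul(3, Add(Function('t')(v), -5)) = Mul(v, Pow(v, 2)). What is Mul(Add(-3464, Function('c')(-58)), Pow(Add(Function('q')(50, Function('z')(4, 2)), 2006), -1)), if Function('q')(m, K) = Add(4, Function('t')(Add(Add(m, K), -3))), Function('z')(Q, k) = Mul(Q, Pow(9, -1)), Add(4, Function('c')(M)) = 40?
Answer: Rational(-1874259, 20565322) ≈ -0.091137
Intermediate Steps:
Function('c')(M) = 36 (Function('c')(M) = Add(-4, 40) = 36)
Function('t')(v) = Add(5, Mul(Rational(1, 3), Pow(v, 3))) (Function('t')(v) = Add(5, Mul(Rational(1, 3), Mul(v, Pow(v, 2)))) = Add(5, Mul(Rational(1, 3), Pow(v, 3))))
Function('z')(Q, k) = Mul(Rational(1, 9), Q) (Function('z')(Q, k) = Mul(Q, Rational(1, 9)) = Mul(Rational(1, 9), Q))
Function('q')(m, K) = Add(9, Mul(Rational(1, 3), Pow(Add(-3, K, m), 3))) (Function('q')(m, K) = Add(4, Add(5, Mul(Rational(1, 3), Pow(Add(Add(m, K), -3), 3)))) = Add(4, Add(5, Mul(Rational(1, 3), Pow(Add(Add(K, m), -3), 3)))) = Add(4, Add(5, Mul(Rational(1, 3), Pow(Add(-3, K, m), 3)))) = Add(9, Mul(Rational(1, 3), Pow(Add(-3, K, m), 3))))
Mul(Add(-3464, Function('c')(-58)), Pow(Add(Function('q')(50, Function('z')(4, 2)), 2006), -1)) = Mul(Add(-3464, 36), Pow(Add(Add(9, Mul(Rational(1, 3), Pow(Add(-3, Mul(Rational(1, 9), 4), 50), 3))), 2006), -1)) = Mul(-3428, Pow(Add(Add(9, Mul(Rational(1, 3), Pow(Add(-3, Rational(4, 9), 50), 3))), 2006), -1)) = Mul(-3428, Pow(Add(Add(9, Mul(Rational(1, 3), Pow(Rational(427, 9), 3))), 2006), -1)) = Mul(-3428, Pow(Add(Add(9, Mul(Rational(1, 3), Rational(77854483, 729))), 2006), -1)) = Mul(-3428, Pow(Add(Add(9, Rational(77854483, 2187)), 2006), -1)) = Mul(-3428, Pow(Add(Rational(77874166, 2187), 2006), -1)) = Mul(-3428, Pow(Rational(82261288, 2187), -1)) = Mul(-3428, Rational(2187, 82261288)) = Rational(-1874259, 20565322)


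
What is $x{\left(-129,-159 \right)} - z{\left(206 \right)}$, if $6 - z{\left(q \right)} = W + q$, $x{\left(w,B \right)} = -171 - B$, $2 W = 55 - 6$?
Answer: $\frac{425}{2} \approx 212.5$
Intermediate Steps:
$W = \frac{49}{2}$ ($W = \frac{55 - 6}{2} = \frac{1}{2} \cdot 49 = \frac{49}{2} \approx 24.5$)
$z{\left(q \right)} = - \frac{37}{2} - q$ ($z{\left(q \right)} = 6 - \left(\frac{49}{2} + q\right) = - \frac{37}{2} - q$)
$x{\left(-129,-159 \right)} - z{\left(206 \right)} = \left(-171 - -159\right) - \left(- \frac{37}{2} - 206\right) = \left(-171 + 159\right) - \left(- \frac{37}{2} - 206\right) = -12 - - \frac{449}{2} = -12 + \frac{449}{2} = \frac{425}{2}$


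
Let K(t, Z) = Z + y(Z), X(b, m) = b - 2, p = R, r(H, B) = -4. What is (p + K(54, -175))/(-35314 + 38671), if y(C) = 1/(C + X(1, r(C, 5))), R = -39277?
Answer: -6943553/590832 ≈ -11.752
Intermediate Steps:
p = -39277
X(b, m) = -2 + b
y(C) = 1/(-1 + C) (y(C) = 1/(C + (-2 + 1)) = 1/(C - 1) = 1/(-1 + C))
K(t, Z) = Z + 1/(-1 + Z)
(p + K(54, -175))/(-35314 + 38671) = (-39277 + (1 - 175*(-1 - 175))/(-1 - 175))/(-35314 + 38671) = (-39277 + (1 - 175*(-176))/(-176))/3357 = (-39277 - (1 + 30800)/176)*(1/3357) = (-39277 - 1/176*30801)*(1/3357) = (-39277 - 30801/176)*(1/3357) = -6943553/176*1/3357 = -6943553/590832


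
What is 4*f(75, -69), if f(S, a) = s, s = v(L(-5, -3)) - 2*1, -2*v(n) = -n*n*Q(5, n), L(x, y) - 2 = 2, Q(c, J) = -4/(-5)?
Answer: 88/5 ≈ 17.600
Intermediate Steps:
Q(c, J) = ⅘ (Q(c, J) = -4*(-⅕) = ⅘)
L(x, y) = 4 (L(x, y) = 2 + 2 = 4)
v(n) = 2*n²/5 (v(n) = -(-1)*(n*n)*(⅘)/2 = -(-1)*n²*(⅘)/2 = -(-1)*4*n²/5/2 = -(-2)*n²/5 = 2*n²/5)
s = 22/5 (s = (⅖)*4² - 2*1 = (⅖)*16 - 2 = 32/5 - 2 = 22/5 ≈ 4.4000)
f(S, a) = 22/5
4*f(75, -69) = 4*(22/5) = 88/5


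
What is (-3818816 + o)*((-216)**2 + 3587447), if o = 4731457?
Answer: 3316631396023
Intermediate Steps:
(-3818816 + o)*((-216)**2 + 3587447) = (-3818816 + 4731457)*((-216)**2 + 3587447) = 912641*(46656 + 3587447) = 912641*3634103 = 3316631396023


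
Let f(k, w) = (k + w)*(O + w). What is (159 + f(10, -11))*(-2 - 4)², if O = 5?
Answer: 5940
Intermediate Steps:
f(k, w) = (5 + w)*(k + w) (f(k, w) = (k + w)*(5 + w) = (5 + w)*(k + w))
(159 + f(10, -11))*(-2 - 4)² = (159 + ((-11)² + 5*10 + 5*(-11) + 10*(-11)))*(-2 - 4)² = (159 + (121 + 50 - 55 - 110))*(-6)² = (159 + 6)*36 = 165*36 = 5940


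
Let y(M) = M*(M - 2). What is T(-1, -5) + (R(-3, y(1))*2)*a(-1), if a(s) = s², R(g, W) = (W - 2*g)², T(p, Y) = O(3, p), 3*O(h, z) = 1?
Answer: 151/3 ≈ 50.333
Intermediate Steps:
O(h, z) = ⅓ (O(h, z) = (⅓)*1 = ⅓)
T(p, Y) = ⅓
y(M) = M*(-2 + M)
T(-1, -5) + (R(-3, y(1))*2)*a(-1) = ⅓ + ((1*(-2 + 1) - 2*(-3))²*2)*(-1)² = ⅓ + ((1*(-1) + 6)²*2)*1 = ⅓ + ((-1 + 6)²*2)*1 = ⅓ + (5²*2)*1 = ⅓ + (25*2)*1 = ⅓ + 50*1 = ⅓ + 50 = 151/3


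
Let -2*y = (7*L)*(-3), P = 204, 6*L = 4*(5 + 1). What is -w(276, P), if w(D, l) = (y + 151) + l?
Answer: -397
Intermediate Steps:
L = 4 (L = (4*(5 + 1))/6 = (4*6)/6 = (⅙)*24 = 4)
y = 42 (y = -7*4*(-3)/2 = -14*(-3) = -½*(-84) = 42)
w(D, l) = 193 + l (w(D, l) = (42 + 151) + l = 193 + l)
-w(276, P) = -(193 + 204) = -1*397 = -397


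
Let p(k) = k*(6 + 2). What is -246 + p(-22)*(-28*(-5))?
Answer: -24886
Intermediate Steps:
p(k) = 8*k (p(k) = k*8 = 8*k)
-246 + p(-22)*(-28*(-5)) = -246 + (8*(-22))*(-28*(-5)) = -246 - 176*140 = -246 - 24640 = -24886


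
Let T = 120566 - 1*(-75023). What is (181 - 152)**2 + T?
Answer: 196430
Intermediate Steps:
T = 195589 (T = 120566 + 75023 = 195589)
(181 - 152)**2 + T = (181 - 152)**2 + 195589 = 29**2 + 195589 = 841 + 195589 = 196430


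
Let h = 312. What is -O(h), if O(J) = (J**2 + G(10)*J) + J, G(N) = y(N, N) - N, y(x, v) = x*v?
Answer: -125736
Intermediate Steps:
y(x, v) = v*x
G(N) = N**2 - N (G(N) = N*N - N = N**2 - N)
O(J) = J**2 + 91*J (O(J) = (J**2 + (10*(-1 + 10))*J) + J = (J**2 + (10*9)*J) + J = (J**2 + 90*J) + J = J**2 + 91*J)
-O(h) = -312*(91 + 312) = -312*403 = -1*125736 = -125736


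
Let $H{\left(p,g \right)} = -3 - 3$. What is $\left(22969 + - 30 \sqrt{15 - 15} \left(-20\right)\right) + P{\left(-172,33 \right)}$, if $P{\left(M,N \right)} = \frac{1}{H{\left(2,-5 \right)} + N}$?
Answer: $\frac{620164}{27} \approx 22969.0$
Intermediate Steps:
$H{\left(p,g \right)} = -6$ ($H{\left(p,g \right)} = -3 - 3 = -6$)
$P{\left(M,N \right)} = \frac{1}{-6 + N}$
$\left(22969 + - 30 \sqrt{15 - 15} \left(-20\right)\right) + P{\left(-172,33 \right)} = \left(22969 + - 30 \sqrt{15 - 15} \left(-20\right)\right) + \frac{1}{-6 + 33} = \left(22969 + - 30 \sqrt{0} \left(-20\right)\right) + \frac{1}{27} = \left(22969 + \left(-30\right) 0 \left(-20\right)\right) + \frac{1}{27} = \left(22969 + 0 \left(-20\right)\right) + \frac{1}{27} = \left(22969 + 0\right) + \frac{1}{27} = 22969 + \frac{1}{27} = \frac{620164}{27}$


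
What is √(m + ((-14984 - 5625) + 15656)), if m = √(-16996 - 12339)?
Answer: √(-4953 + I*√29335) ≈ 1.217 + 70.388*I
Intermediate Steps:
m = I*√29335 (m = √(-29335) = I*√29335 ≈ 171.27*I)
√(m + ((-14984 - 5625) + 15656)) = √(I*√29335 + ((-14984 - 5625) + 15656)) = √(I*√29335 + (-20609 + 15656)) = √(I*√29335 - 4953) = √(-4953 + I*√29335)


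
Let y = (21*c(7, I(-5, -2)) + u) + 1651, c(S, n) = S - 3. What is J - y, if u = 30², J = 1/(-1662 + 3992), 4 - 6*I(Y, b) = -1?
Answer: -6139549/2330 ≈ -2635.0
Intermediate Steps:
I(Y, b) = ⅚ (I(Y, b) = ⅔ - ⅙*(-1) = ⅔ + ⅙ = ⅚)
c(S, n) = -3 + S
J = 1/2330 ≈ 0.00042918
u = 900
y = 2635 (y = (21*(-3 + 7) + 900) + 1651 = (21*4 + 900) + 1651 = (84 + 900) + 1651 = 984 + 1651 = 2635)
J - y = 1/2330 - 1*2635 = 1/2330 - 2635 = -6139549/2330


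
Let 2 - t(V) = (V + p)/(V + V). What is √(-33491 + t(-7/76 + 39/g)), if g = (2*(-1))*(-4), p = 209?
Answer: I*√70846878454/1454 ≈ 183.06*I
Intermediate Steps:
g = 8 (g = -2*(-4) = 8)
t(V) = 2 - (209 + V)/(2*V) (t(V) = 2 - (V + 209)/(V + V) = 2 - (209 + V)/(2*V))
√(-33491 + t(-7/76 + 39/g)) = √(-33491 + (-209 + 3*(-7/76 + 39/8))/(2*(-7/76 + 39/8))) = √(-33491 + (-209 + 3*(727/152))/(2*(727/152))) = √(-33491 + (½)*(152/727)*(-209 + 2181/152)) = √(-33491 + (½)*(152/727)*(-29587/152)) = √(-33491 - 29587/1454) = √(-48725501/1454) = I*√70846878454/1454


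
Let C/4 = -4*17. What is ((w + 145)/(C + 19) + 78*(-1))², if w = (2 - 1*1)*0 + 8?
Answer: 395492769/64009 ≈ 6178.7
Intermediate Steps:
C = -272 (C = 4*(-4*17) = 4*(-68) = -272)
w = 8 (w = (2 - 1)*0 + 8 = 1*0 + 8 = 0 + 8 = 8)
((w + 145)/(C + 19) + 78*(-1))² = ((8 + 145)/(-272 + 19) + 78*(-1))² = (153/(-253) - 78)² = (153*(-1/253) - 78)² = (-153/253 - 78)² = (-19887/253)² = 395492769/64009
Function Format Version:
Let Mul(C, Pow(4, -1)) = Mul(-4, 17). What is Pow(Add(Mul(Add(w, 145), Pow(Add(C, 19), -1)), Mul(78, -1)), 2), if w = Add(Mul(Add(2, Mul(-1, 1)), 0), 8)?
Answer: Rational(395492769, 64009) ≈ 6178.7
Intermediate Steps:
C = -272 (C = Mul(4, Mul(-4, 17)) = Mul(4, -68) = -272)
w = 8 (w = Add(Mul(Add(2, -1), 0), 8) = Add(Mul(1, 0), 8) = Add(0, 8) = 8)
Pow(Add(Mul(Add(w, 145), Pow(Add(C, 19), -1)), Mul(78, -1)), 2) = Pow(Add(Mul(Add(8, 145), Pow(Add(-272, 19), -1)), Mul(78, -1)), 2) = Pow(Add(Mul(153, Pow(-253, -1)), -78), 2) = Pow(Add(Mul(153, Rational(-1, 253)), -78), 2) = Pow(Add(Rational(-153, 253), -78), 2) = Pow(Rational(-19887, 253), 2) = Rational(395492769, 64009)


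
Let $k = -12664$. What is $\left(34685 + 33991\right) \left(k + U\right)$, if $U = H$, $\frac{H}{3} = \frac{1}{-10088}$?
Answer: $- \frac{22612534995}{26} \approx -8.6971 \cdot 10^{8}$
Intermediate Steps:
$H = - \frac{3}{10088}$ ($H = \frac{3}{-10088} = 3 \left(- \frac{1}{10088}\right) = - \frac{3}{10088} \approx -0.00029738$)
$U = - \frac{3}{10088} \approx -0.00029738$
$\left(34685 + 33991\right) \left(k + U\right) = \left(34685 + 33991\right) \left(-12664 - \frac{3}{10088}\right) = 68676 \left(- \frac{127754435}{10088}\right) = - \frac{22612534995}{26}$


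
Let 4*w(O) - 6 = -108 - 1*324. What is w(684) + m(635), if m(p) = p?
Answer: 1057/2 ≈ 528.50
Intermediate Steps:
w(O) = -213/2 (w(O) = 3/2 + (-108 - 1*324)/4 = 3/2 + (-108 - 324)/4 = 3/2 + (¼)*(-432) = 3/2 - 108 = -213/2)
w(684) + m(635) = -213/2 + 635 = 1057/2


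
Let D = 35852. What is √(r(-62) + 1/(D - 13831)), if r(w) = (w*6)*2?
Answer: I*√999401003/1159 ≈ 27.276*I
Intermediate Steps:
r(w) = 12*w (r(w) = (6*w)*2 = 12*w)
√(r(-62) + 1/(D - 13831)) = √(12*(-62) + 1/(35852 - 13831)) = √(-744 + 1/22021) = √(-16383623/22021) = I*√999401003/1159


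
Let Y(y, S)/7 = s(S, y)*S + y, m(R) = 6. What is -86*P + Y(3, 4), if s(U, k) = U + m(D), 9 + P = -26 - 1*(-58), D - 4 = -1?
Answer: -1677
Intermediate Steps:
D = 3 (D = 4 - 1 = 3)
P = 23 (P = -9 + (-26 - 1*(-58)) = -9 + (-26 + 58) = -9 + 32 = 23)
s(U, k) = 6 + U (s(U, k) = U + 6 = 6 + U)
Y(y, S) = 7*y + 7*S*(6 + S) (Y(y, S) = 7*((6 + S)*S + y) = 7*(S*(6 + S) + y) = 7*(y + S*(6 + S)) = 7*y + 7*S*(6 + S))
-86*P + Y(3, 4) = -86*23 + (7*3 + 7*4*(6 + 4)) = -1978 + (21 + 7*4*10) = -1978 + (21 + 280) = -1978 + 301 = -1677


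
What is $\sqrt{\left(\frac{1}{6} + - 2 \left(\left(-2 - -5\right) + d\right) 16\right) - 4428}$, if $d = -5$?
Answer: $\frac{i \sqrt{157098}}{6} \approx 66.059 i$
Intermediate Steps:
$\sqrt{\left(\frac{1}{6} + - 2 \left(\left(-2 - -5\right) + d\right) 16\right) - 4428} = \sqrt{\left(\frac{1}{6} + - 2 \left(\left(-2 - -5\right) - 5\right) 16\right) - 4428} = \sqrt{\left(\frac{1}{6} + - 2 \left(\left(-2 + 5\right) - 5\right) 16\right) - 4428} = \sqrt{\left(\frac{1}{6} + - 2 \left(3 - 5\right) 16\right) - 4428} = \sqrt{\left(\frac{1}{6} + \left(-2\right) \left(-2\right) 16\right) - 4428} = \sqrt{\left(\frac{1}{6} + 4 \cdot 16\right) - 4428} = \sqrt{\left(\frac{1}{6} + 64\right) - 4428} = \sqrt{\frac{385}{6} - 4428} = \sqrt{- \frac{26183}{6}} = \frac{i \sqrt{157098}}{6}$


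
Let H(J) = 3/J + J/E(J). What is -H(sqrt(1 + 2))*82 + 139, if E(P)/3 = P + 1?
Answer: 98 - 205*sqrt(3)/3 ≈ -20.357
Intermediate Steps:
E(P) = 3 + 3*P (E(P) = 3*(P + 1) = 3*(1 + P) = 3 + 3*P)
H(J) = 3/J + J/(3 + 3*J)
-H(sqrt(1 + 2))*82 + 139 = -(9 + (sqrt(1 + 2))**2 + 9*sqrt(1 + 2))/(3*(sqrt(1 + 2))*(1 + sqrt(1 + 2)))*82 + 139 = -(9 + (sqrt(3))**2 + 9*sqrt(3))/(3*(sqrt(3))*(1 + sqrt(3)))*82 + 139 = -sqrt(3)/3*(9 + 3 + 9*sqrt(3))/(3*(1 + sqrt(3)))*82 + 139 = -sqrt(3)/3*(12 + 9*sqrt(3))/(3*(1 + sqrt(3)))*82 + 139 = -sqrt(3)*(12 + 9*sqrt(3))/(9*(1 + sqrt(3)))*82 + 139 = -82*sqrt(3)*(12 + 9*sqrt(3))/(9*(1 + sqrt(3))) + 139 = 139 - 82*sqrt(3)*(12 + 9*sqrt(3))/(9*(1 + sqrt(3)))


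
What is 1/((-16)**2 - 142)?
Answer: 1/114 ≈ 0.0087719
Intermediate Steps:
1/((-16)**2 - 142) = 1/(256 - 142) = 1/114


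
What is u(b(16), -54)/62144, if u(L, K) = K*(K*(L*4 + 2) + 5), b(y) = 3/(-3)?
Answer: -3051/31072 ≈ -0.098191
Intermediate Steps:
b(y) = -1 (b(y) = 3*(-⅓) = -1)
u(L, K) = K*(5 + K*(2 + 4*L)) (u(L, K) = K*(K*(4*L + 2) + 5) = K*(K*(2 + 4*L) + 5) = K*(5 + K*(2 + 4*L)))
u(b(16), -54)/62144 = -54*(5 + 2*(-54) + 4*(-54)*(-1))/62144 = -54*(5 - 108 + 216)*(1/62144) = -54*113*(1/62144) = -6102*1/62144 = -3051/31072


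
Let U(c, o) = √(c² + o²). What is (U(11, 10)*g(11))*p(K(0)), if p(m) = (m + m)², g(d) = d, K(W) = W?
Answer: 0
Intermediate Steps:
p(m) = 4*m² (p(m) = (2*m)² = 4*m²)
(U(11, 10)*g(11))*p(K(0)) = (√(11² + 10²)*11)*(4*0²) = (√(121 + 100)*11)*(4*0) = (√221*11)*0 = (11*√221)*0 = 0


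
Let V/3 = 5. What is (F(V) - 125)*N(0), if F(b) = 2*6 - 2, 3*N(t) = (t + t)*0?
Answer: 0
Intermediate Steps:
V = 15 (V = 3*5 = 15)
N(t) = 0 (N(t) = ((t + t)*0)/3 = ((2*t)*0)/3 = (⅓)*0 = 0)
F(b) = 10 (F(b) = 12 - 2 = 10)
(F(V) - 125)*N(0) = (10 - 125)*0 = -115*0 = 0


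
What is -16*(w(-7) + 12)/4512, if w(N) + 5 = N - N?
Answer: -7/282 ≈ -0.024823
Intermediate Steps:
w(N) = -5 (w(N) = -5 + (N - N) = -5 + 0 = -5)
-16*(w(-7) + 12)/4512 = -16*(-5 + 12)/4512 = -16*7*(1/4512) = -112*1/4512 = -7/282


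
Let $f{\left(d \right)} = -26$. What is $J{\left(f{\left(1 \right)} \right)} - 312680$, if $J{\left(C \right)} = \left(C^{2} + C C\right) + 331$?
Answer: $-310997$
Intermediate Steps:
$J{\left(C \right)} = 331 + 2 C^{2}$ ($J{\left(C \right)} = \left(C^{2} + C^{2}\right) + 331 = 2 C^{2} + 331 = 331 + 2 C^{2}$)
$J{\left(f{\left(1 \right)} \right)} - 312680 = \left(331 + 2 \left(-26\right)^{2}\right) - 312680 = \left(331 + 2 \cdot 676\right) - 312680 = \left(331 + 1352\right) - 312680 = 1683 - 312680 = -310997$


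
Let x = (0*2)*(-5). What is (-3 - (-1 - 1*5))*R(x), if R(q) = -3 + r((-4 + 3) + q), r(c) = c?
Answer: -12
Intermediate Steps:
x = 0 (x = 0*(-5) = 0)
R(q) = -4 + q (R(q) = -3 + ((-4 + 3) + q) = -3 + (-1 + q) = -4 + q)
(-3 - (-1 - 1*5))*R(x) = (-3 - (-1 - 1*5))*(-4 + 0) = (-3 - (-1 - 5))*(-4) = (-3 - 1*(-6))*(-4) = (-3 + 6)*(-4) = 3*(-4) = -12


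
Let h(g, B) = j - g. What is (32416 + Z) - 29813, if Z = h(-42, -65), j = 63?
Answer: 2708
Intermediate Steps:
h(g, B) = 63 - g
Z = 105 (Z = 63 - 1*(-42) = 63 + 42 = 105)
(32416 + Z) - 29813 = (32416 + 105) - 29813 = 32521 - 29813 = 2708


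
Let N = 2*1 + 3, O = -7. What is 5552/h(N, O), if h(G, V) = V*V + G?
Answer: 2776/27 ≈ 102.81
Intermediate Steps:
N = 5 (N = 2 + 3 = 5)
h(G, V) = G + V² (h(G, V) = V² + G = G + V²)
5552/h(N, O) = 5552/(5 + (-7)²) = 5552/(5 + 49) = 5552/54 = 5552*(1/54) = 2776/27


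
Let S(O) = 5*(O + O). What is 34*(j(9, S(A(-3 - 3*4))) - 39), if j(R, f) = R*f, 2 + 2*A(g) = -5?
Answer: -12036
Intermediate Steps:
A(g) = -7/2 (A(g) = -1 + (½)*(-5) = -1 - 5/2 = -7/2)
S(O) = 10*O (S(O) = 5*(2*O) = 10*O)
34*(j(9, S(A(-3 - 3*4))) - 39) = 34*(9*(10*(-7/2)) - 39) = 34*(9*(-35) - 39) = 34*(-315 - 39) = 34*(-354) = -12036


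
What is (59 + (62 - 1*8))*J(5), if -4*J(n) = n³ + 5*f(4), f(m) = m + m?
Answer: -18645/4 ≈ -4661.3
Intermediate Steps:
f(m) = 2*m
J(n) = -10 - n³/4 (J(n) = -(n³ + 5*(2*4))/4 = -(n³ + 5*8)/4 = -(n³ + 40)/4 = -(40 + n³)/4 = -10 - n³/4)
(59 + (62 - 1*8))*J(5) = (59 + (62 - 1*8))*(-10 - ¼*5³) = (59 + (62 - 8))*(-10 - ¼*125) = (59 + 54)*(-10 - 125/4) = 113*(-165/4) = -18645/4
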